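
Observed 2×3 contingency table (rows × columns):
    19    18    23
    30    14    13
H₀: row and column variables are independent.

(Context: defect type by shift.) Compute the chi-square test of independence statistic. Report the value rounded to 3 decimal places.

Row totals [60, 57], col totals [49, 32, 36], n=117
χ² = (19−25.13)²/25.13 + (18−16.41)²/16.41 + (23−18.46)²/18.46 + (30−23.87)²/23.87 + (14−15.59)²/15.59 + (13−17.54)²/17.54 = 5.6740
df = 2

test statistic = 5.674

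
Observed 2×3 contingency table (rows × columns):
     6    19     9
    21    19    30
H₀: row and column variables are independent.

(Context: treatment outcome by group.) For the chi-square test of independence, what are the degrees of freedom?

df = (r−1)(c−1) = (2−1)·(3−1) = 2

degrees of freedom = 2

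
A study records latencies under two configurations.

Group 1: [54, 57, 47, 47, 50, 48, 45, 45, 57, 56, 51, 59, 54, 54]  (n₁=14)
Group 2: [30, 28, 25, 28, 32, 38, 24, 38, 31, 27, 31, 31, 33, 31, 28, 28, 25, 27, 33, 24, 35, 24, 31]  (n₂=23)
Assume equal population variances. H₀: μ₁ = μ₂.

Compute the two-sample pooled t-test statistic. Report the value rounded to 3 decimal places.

x̄₁=51.714, s₁=4.762, n₁=14
x̄₂=29.652, s₂=4.097, n₂=23
s_p² = [13·4.762² + 22·4.097²]/35 = 18.9736
SE = √(s_p²·(1/14+1/23)) = 1.4765
t = (51.714−29.652)/1.4765 = 14.9417
df = 35

test statistic = 14.942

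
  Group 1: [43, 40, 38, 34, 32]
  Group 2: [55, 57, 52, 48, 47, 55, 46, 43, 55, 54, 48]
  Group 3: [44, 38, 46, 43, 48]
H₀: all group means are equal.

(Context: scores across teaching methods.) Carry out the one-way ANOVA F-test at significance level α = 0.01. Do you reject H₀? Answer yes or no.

Group means [37.40, 50.91, 43.80], grand mean 46.000
SSB = Σnᵢ(x̄ᵢ−x̄)² = 659.091; SSW = ΣΣ(x−x̄ᵢ)² = 352.909
MSB = 659.091/2 = 329.5455; MSW = 352.909/18 = 19.6061
F = MSB/MSW = 16.8083
df = (2, 18)
p-value (upper-tail) = 0.00008
At α=0.01: p < α → reject H₀

reject H₀: yes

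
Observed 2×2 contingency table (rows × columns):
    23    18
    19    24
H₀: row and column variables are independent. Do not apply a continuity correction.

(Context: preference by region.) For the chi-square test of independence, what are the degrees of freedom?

df = (r−1)(c−1) = (2−1)·(2−1) = 1

degrees of freedom = 1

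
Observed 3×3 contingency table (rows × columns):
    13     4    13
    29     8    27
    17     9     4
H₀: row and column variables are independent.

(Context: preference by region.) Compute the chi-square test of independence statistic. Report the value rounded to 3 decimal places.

test statistic = 10.180

Row totals [30, 64, 30], col totals [59, 21, 44], n=124
χ² = (13−14.27)²/14.27 + (4−5.08)²/5.08 + (13−10.65)²/10.65 + (29−30.45)²/30.45 + (8−10.84)²/10.84 + (27−22.71)²/22.71 + (17−14.27)²/14.27 + (9−5.08)²/5.08 + (4−10.65)²/10.65 = 10.1799
df = 4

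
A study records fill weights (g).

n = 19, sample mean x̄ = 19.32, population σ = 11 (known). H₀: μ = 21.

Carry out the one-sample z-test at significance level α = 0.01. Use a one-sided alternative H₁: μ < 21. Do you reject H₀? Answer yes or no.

SE = σ/√n = 11/√19 = 2.5236
z = (x̄−μ₀)/SE = (19.32−21)/2.5236 = -0.6657
p-value (one-sided, H₁ less) = 0.25279
At α=0.01: p ≥ α → fail to reject H₀

reject H₀: no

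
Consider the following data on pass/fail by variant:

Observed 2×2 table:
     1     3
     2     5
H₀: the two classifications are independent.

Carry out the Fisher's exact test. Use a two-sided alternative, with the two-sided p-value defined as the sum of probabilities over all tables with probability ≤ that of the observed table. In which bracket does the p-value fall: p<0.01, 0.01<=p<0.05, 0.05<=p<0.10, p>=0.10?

Margins: r₁=4, r₂=7, c₁=3, c₂=8, n=11
p_obs = C(4,1)·C(7,2)/C(11,3); sum pmf over tables with pmf ≤ p_obs
p-value (two-sided) = 1.00000
→ bracket: p>=0.10

p-value bracket: p>=0.10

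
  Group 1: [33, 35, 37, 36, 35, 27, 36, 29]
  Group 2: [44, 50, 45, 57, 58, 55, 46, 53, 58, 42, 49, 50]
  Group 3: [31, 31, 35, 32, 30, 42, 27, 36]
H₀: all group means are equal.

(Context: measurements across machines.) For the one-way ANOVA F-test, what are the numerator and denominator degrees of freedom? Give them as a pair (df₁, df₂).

degrees of freedom = [2, 25]

k = 3 groups, N = 28 total
df = (k−1, N−k) = (3−1, 28−3) = (2, 25)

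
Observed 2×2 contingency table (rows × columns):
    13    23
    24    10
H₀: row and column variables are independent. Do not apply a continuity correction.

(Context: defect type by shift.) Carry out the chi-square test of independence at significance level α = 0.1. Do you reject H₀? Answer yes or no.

Row totals [36, 34], col totals [37, 33], n=70
χ² = (13−19.03)²/19.03 + (23−16.97)²/16.97 + (24−17.97)²/17.97 + (10−16.03)²/16.03 = 8.3411
df = 1
p-value (upper-tail) = 0.00388
At α=0.1: p < α → reject H₀

reject H₀: yes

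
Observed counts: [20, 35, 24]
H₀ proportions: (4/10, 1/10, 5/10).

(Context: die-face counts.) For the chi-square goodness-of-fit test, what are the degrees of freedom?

degrees of freedom = 2

df = k − 1 = 3 − 1 = 2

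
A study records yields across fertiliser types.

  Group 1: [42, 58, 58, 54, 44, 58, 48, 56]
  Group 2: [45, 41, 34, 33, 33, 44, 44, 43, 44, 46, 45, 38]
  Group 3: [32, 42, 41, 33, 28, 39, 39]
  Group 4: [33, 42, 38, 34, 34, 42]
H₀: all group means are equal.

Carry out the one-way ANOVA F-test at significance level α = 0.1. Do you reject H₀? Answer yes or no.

Group means [52.25, 40.83, 36.29, 37.17], grand mean 41.970
SSB = Σnᵢ(x̄ᵢ−x̄)² = 1225.541; SSW = ΣΣ(x−x̄ᵢ)² = 833.429
MSB = 1225.541/3 = 408.5137; MSW = 833.429/29 = 28.7389
F = MSB/MSW = 14.2147
df = (3, 29)
p-value (upper-tail) = 0.00001
At α=0.1: p < α → reject H₀

reject H₀: yes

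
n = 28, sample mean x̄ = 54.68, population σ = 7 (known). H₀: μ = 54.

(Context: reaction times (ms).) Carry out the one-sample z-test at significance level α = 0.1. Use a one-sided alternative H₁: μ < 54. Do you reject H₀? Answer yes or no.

SE = σ/√n = 7/√28 = 1.3229
z = (x̄−μ₀)/SE = (54.68−54)/1.3229 = 0.5140
p-value (one-sided, H₁ less) = 0.69639
At α=0.1: p ≥ α → fail to reject H₀

reject H₀: no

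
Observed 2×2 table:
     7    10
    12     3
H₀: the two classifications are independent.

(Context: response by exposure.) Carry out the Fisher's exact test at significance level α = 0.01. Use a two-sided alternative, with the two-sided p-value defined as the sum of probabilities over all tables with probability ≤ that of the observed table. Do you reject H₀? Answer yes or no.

Margins: r₁=17, r₂=15, c₁=19, c₂=13, n=32
p_obs = C(17,7)·C(15,12)/C(32,19); sum pmf over tables with pmf ≤ p_obs
p-value (two-sided) = 0.03592
At α=0.01: p ≥ α → fail to reject H₀

reject H₀: no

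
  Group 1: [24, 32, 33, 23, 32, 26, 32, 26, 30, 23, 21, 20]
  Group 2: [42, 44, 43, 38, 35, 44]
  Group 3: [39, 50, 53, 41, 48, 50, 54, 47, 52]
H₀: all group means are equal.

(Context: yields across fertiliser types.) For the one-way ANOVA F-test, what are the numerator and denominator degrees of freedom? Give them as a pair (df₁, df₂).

degrees of freedom = [2, 24]

k = 3 groups, N = 27 total
df = (k−1, N−k) = (3−1, 27−3) = (2, 24)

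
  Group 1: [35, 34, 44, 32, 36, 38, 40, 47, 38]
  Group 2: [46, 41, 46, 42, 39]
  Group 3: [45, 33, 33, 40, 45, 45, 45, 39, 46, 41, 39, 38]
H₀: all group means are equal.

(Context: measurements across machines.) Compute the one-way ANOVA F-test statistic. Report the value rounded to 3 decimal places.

test statistic = 1.818

Group means [38.22, 42.80, 40.75], grand mean 40.269
SSB = Σnᵢ(x̄ᵢ−x̄)² = 72.510; SSW = ΣΣ(x−x̄ᵢ)² = 458.606
MSB = 72.510/2 = 36.2549; MSW = 458.606/23 = 19.9394
F = MSB/MSW = 1.8183
df = (2, 23)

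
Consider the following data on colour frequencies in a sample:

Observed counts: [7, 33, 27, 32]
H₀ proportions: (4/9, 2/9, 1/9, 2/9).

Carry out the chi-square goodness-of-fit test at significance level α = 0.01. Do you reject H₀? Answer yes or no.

reject H₀: yes

n = 99; E_i = n·p_i = [44.00, 22.00, 11.00, 22.00]
χ² = (7−44.00)²/44.00 + (33−22.00)²/22.00 + (27−11.00)²/11.00 + (32−22.00)²/22.00 = 64.4318
df = 3
p-value (upper-tail) = 0.00000
At α=0.01: p < α → reject H₀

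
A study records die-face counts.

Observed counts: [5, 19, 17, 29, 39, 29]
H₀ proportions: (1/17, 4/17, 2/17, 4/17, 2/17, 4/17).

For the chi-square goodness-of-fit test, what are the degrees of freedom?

degrees of freedom = 5

df = k − 1 = 6 − 1 = 5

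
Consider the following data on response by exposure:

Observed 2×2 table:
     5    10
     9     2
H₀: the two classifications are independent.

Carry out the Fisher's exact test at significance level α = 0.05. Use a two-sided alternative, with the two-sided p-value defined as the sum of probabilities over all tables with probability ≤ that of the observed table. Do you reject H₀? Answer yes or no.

Margins: r₁=15, r₂=11, c₁=14, c₂=12, n=26
p_obs = C(15,5)·C(11,9)/C(26,14); sum pmf over tables with pmf ≤ p_obs
p-value (two-sided) = 0.02142
At α=0.05: p < α → reject H₀

reject H₀: yes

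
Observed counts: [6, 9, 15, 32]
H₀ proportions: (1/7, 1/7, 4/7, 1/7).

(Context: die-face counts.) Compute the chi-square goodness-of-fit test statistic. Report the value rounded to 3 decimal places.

test statistic = 73.173

n = 62; E_i = n·p_i = [8.86, 8.86, 35.43, 8.86]
χ² = (6−8.86)²/8.86 + (9−8.86)²/8.86 + (15−35.43)²/35.43 + (32−8.86)²/8.86 = 73.1734
df = 3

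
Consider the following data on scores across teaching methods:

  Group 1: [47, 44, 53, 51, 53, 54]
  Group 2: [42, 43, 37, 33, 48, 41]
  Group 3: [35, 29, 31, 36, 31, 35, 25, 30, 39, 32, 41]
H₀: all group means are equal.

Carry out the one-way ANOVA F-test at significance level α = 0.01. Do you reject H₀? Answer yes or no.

reject H₀: yes

Group means [50.33, 40.67, 33.09], grand mean 39.565
SSB = Σnᵢ(x̄ᵢ−x̄)² = 1164.076; SSW = ΣΣ(x−x̄ᵢ)² = 427.576
MSB = 1164.076/2 = 582.0382; MSW = 427.576/20 = 21.3788
F = MSB/MSW = 27.2250
df = (2, 20)
p-value (upper-tail) = 0.00000
At α=0.01: p < α → reject H₀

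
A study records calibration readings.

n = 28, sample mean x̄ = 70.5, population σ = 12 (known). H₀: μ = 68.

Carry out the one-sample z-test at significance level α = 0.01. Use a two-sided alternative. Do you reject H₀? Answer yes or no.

SE = σ/√n = 12/√28 = 2.2678
z = (x̄−μ₀)/SE = (70.5−68)/2.2678 = 1.1024
p-value (two-sided) = 0.27029
At α=0.01: p ≥ α → fail to reject H₀

reject H₀: no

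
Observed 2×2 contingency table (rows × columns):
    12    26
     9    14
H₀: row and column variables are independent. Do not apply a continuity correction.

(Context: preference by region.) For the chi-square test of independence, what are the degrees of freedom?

degrees of freedom = 1

df = (r−1)(c−1) = (2−1)·(2−1) = 1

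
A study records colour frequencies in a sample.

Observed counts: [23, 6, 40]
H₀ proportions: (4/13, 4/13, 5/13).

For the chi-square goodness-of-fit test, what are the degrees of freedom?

df = k − 1 = 3 − 1 = 2

degrees of freedom = 2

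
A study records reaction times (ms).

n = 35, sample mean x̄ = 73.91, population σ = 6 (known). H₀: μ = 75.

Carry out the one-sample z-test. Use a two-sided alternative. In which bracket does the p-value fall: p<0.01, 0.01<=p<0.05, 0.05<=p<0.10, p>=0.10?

SE = σ/√n = 6/√35 = 1.0142
z = (x̄−μ₀)/SE = (73.91−75)/1.0142 = -1.0748
p-value (two-sided) = 0.28248
→ bracket: p>=0.10

p-value bracket: p>=0.10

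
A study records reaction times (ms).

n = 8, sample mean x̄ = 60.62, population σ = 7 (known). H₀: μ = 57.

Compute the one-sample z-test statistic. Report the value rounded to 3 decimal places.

test statistic = 1.463

SE = σ/√n = 7/√8 = 2.4749
z = (x̄−μ₀)/SE = (60.62−57)/2.4749 = 1.4627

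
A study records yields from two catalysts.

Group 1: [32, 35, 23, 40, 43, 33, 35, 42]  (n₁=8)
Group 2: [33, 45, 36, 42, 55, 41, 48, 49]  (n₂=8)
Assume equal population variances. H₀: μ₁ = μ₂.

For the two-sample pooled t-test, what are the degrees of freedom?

df = n₁ + n₂ − 2 = 8 + 8 − 2 = 14

degrees of freedom = 14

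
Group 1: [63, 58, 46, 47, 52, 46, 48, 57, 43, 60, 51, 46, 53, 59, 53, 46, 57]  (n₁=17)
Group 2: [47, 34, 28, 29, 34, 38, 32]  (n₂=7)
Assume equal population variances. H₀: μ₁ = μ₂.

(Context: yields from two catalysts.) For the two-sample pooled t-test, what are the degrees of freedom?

df = n₁ + n₂ − 2 = 17 + 7 − 2 = 22

degrees of freedom = 22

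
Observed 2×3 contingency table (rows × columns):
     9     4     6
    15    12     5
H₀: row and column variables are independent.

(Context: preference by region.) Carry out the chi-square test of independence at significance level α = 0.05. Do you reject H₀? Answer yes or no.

reject H₀: no

Row totals [19, 32], col totals [24, 16, 11], n=51
χ² = (9−8.94)²/8.94 + (4−5.96)²/5.96 + (6−4.10)²/4.10 + (15−15.06)²/15.06 + (12−10.04)²/10.04 + (5−6.90)²/6.90 = 2.4354
df = 2
p-value (upper-tail) = 0.29591
At α=0.05: p ≥ α → fail to reject H₀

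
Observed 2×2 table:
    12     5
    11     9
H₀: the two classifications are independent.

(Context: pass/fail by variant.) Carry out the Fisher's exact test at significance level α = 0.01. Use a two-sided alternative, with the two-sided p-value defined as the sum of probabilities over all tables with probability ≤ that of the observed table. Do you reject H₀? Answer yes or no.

Margins: r₁=17, r₂=20, c₁=23, c₂=14, n=37
p_obs = C(17,12)·C(20,11)/C(37,23); sum pmf over tables with pmf ≤ p_obs
p-value (two-sided) = 0.49786
At α=0.01: p ≥ α → fail to reject H₀

reject H₀: no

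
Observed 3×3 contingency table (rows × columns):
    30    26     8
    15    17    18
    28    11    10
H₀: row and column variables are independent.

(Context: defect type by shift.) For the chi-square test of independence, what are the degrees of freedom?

df = (r−1)(c−1) = (3−1)·(3−1) = 4

degrees of freedom = 4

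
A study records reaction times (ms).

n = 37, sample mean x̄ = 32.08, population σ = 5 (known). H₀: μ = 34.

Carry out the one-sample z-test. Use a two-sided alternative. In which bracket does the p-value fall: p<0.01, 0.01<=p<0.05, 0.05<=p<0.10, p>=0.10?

p-value bracket: 0.01<=p<0.05

SE = σ/√n = 5/√37 = 0.8220
z = (x̄−μ₀)/SE = (32.08−34)/0.8220 = -2.3358
p-value (two-sided) = 0.01950
→ bracket: 0.01<=p<0.05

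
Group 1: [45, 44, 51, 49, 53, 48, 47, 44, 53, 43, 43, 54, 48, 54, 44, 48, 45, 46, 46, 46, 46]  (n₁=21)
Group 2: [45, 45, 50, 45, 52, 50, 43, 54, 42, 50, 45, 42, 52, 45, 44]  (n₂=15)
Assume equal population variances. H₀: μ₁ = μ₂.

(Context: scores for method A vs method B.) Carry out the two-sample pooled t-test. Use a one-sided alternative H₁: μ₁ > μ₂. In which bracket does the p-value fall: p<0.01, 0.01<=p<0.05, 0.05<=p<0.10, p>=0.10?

x̄₁=47.476, s₁=3.600, n₁=21
x̄₂=46.933, s₂=3.973, n₂=15
s_p² = [20·3.600² + 14·3.973²]/34 = 14.1227
SE = √(s_p²·(1/21+1/15)) = 1.2704
t = (47.476−46.933)/1.2704 = 0.4273
df = 34
p-value (one-sided, H₁ greater) = 0.33593
→ bracket: p>=0.10

p-value bracket: p>=0.10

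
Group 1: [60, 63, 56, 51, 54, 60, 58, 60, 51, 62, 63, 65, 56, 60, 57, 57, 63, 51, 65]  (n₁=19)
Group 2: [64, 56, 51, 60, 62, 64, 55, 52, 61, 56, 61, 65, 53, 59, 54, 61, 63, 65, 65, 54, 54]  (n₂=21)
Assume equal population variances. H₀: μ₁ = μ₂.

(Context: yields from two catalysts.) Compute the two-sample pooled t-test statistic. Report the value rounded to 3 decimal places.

test statistic = -0.192

x̄₁=58.526, s₁=4.551, n₁=19
x̄₂=58.810, s₂=4.760, n₂=21
s_p² = [18·4.551² + 20·4.760²]/38 = 21.7362
SE = √(s_p²·(1/19+1/21)) = 1.4762
t = (58.526−58.810)/1.4762 = -0.1919
df = 38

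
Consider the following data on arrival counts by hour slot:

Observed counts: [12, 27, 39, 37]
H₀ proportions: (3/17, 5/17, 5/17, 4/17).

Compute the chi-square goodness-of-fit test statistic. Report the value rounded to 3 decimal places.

test statistic = 9.211

n = 115; E_i = n·p_i = [20.29, 33.82, 33.82, 27.06]
χ² = (12−20.29)²/20.29 + (27−33.82)²/33.82 + (39−33.82)²/33.82 + (37−27.06)²/27.06 = 9.2109
df = 3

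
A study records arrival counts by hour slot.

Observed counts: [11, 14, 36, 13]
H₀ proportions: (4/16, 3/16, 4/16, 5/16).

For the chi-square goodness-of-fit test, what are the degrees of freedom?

degrees of freedom = 3

df = k − 1 = 4 − 1 = 3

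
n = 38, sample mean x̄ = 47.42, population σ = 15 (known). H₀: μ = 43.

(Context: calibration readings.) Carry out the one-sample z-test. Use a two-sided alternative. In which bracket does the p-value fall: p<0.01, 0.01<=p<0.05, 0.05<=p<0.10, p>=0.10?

p-value bracket: 0.05<=p<0.10

SE = σ/√n = 15/√38 = 2.4333
z = (x̄−μ₀)/SE = (47.42−43)/2.4333 = 1.8164
p-value (two-sided) = 0.06930
→ bracket: 0.05<=p<0.10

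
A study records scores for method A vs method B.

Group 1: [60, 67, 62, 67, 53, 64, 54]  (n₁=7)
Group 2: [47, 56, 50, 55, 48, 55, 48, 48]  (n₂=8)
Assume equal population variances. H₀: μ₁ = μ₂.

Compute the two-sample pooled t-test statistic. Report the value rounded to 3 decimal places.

test statistic = 4.094

x̄₁=61.000, s₁=5.715, n₁=7
x̄₂=50.875, s₂=3.796, n₂=8
s_p² = [6·5.715² + 7·3.796²]/13 = 22.8365
SE = √(s_p²·(1/7+1/8)) = 2.4732
t = (61.000−50.875)/2.4732 = 4.0938
df = 13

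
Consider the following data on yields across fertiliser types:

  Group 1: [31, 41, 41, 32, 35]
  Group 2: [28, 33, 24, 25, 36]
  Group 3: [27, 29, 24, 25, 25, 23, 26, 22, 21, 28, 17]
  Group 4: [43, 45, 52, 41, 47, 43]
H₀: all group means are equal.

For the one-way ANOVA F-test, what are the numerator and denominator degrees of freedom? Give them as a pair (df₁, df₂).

degrees of freedom = [3, 23]

k = 4 groups, N = 27 total
df = (k−1, N−k) = (4−1, 27−4) = (3, 23)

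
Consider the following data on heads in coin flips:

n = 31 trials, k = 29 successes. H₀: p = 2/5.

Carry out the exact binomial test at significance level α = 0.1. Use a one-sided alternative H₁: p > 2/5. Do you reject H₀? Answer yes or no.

Exact binomial: n=31, k=29, p₀=2/5=0.4000
P(X≥29) from Σ C(n,i)·p₀^i·(1−p₀)^(n−i)
p-value (one-sided, H₁ greater) = 0.00000
At α=0.1: p < α → reject H₀

reject H₀: yes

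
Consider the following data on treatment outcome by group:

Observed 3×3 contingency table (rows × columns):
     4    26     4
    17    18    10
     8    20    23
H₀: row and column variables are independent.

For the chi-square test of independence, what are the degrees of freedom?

degrees of freedom = 4

df = (r−1)(c−1) = (3−1)·(3−1) = 4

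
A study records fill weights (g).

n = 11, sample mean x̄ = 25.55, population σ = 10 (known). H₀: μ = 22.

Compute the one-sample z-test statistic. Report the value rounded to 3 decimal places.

SE = σ/√n = 10/√11 = 3.0151
z = (x̄−μ₀)/SE = (25.55−22)/3.0151 = 1.1774

test statistic = 1.177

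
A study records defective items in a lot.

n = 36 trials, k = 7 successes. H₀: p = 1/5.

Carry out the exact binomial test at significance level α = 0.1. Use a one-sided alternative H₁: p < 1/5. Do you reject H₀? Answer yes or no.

reject H₀: no

Exact binomial: n=36, k=7, p₀=1/5=0.2000
P(X≤7) from Σ C(n,i)·p₀^i·(1−p₀)^(n−i)
p-value (one-sided, H₁ less) = 0.56603
At α=0.1: p ≥ α → fail to reject H₀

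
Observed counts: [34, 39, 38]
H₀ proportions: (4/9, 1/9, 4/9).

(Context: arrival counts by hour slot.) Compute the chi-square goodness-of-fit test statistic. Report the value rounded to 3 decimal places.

n = 111; E_i = n·p_i = [49.33, 12.33, 49.33]
χ² = (34−49.33)²/49.33 + (39−12.33)²/12.33 + (38−49.33)²/49.33 = 65.0270
df = 2

test statistic = 65.027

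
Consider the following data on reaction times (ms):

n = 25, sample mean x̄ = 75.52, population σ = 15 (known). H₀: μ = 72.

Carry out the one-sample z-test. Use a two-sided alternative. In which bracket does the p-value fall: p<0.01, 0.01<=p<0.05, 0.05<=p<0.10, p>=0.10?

p-value bracket: p>=0.10

SE = σ/√n = 15/√25 = 3.0000
z = (x̄−μ₀)/SE = (75.52−72)/3.0000 = 1.1733
p-value (two-sided) = 0.24066
→ bracket: p>=0.10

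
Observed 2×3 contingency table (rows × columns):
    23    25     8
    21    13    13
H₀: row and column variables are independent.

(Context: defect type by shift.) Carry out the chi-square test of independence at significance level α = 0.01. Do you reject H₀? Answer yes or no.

reject H₀: no

Row totals [56, 47], col totals [44, 38, 21], n=103
χ² = (23−23.92)²/23.92 + (25−20.66)²/20.66 + (8−11.42)²/11.42 + (21−20.08)²/20.08 + (13−17.34)²/17.34 + (13−9.58)²/9.58 = 4.3174
df = 2
p-value (upper-tail) = 0.11547
At α=0.01: p ≥ α → fail to reject H₀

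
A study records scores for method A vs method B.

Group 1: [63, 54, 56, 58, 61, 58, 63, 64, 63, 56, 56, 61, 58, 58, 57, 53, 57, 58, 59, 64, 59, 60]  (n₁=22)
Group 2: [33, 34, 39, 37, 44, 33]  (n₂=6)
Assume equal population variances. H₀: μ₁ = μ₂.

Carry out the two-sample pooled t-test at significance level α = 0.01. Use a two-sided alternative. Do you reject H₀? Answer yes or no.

x̄₁=58.909, s₁=3.146, n₁=22
x̄₂=36.667, s₂=4.320, n₂=6
s_p² = [21·3.146² + 5·4.320²]/26 = 11.5828
SE = √(s_p²·(1/22+1/6)) = 1.5675
t = (58.909−36.667)/1.5675 = 14.1901
df = 26
p-value (two-sided) = 0.00000
At α=0.01: p < α → reject H₀

reject H₀: yes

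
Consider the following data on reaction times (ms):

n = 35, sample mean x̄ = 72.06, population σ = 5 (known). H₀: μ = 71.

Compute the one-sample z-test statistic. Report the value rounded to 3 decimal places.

test statistic = 1.254

SE = σ/√n = 5/√35 = 0.8452
z = (x̄−μ₀)/SE = (72.06−71)/0.8452 = 1.2542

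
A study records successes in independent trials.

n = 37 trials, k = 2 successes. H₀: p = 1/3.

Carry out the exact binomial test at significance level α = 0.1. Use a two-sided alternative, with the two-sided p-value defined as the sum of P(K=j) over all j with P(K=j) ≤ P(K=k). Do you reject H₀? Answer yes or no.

reject H₀: yes

Exact binomial: n=37, k=2, p₀=1/3=0.3333
P(X=j) = C(n,j)·p₀^j·(1−p₀)^(n−j); p = Σ P(X=j) over j with P(X=j) ≤ P(X=2)
p-value (two-sided) = 0.00008
At α=0.1: p < α → reject H₀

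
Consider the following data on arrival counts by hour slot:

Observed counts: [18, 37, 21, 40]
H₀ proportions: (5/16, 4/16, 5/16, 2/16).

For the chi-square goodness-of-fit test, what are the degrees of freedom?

df = k − 1 = 4 − 1 = 3

degrees of freedom = 3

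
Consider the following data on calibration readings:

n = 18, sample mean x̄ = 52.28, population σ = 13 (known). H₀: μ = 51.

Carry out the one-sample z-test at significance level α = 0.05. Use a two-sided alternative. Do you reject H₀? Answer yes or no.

SE = σ/√n = 13/√18 = 3.0641
z = (x̄−μ₀)/SE = (52.28−51)/3.0641 = 0.4177
p-value (two-sided) = 0.67614
At α=0.05: p ≥ α → fail to reject H₀

reject H₀: no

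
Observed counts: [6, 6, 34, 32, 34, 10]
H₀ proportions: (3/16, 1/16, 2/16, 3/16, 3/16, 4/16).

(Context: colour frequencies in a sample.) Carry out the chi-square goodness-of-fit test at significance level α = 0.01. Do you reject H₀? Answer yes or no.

reject H₀: yes

n = 122; E_i = n·p_i = [22.88, 7.62, 15.25, 22.88, 22.88, 30.50]
χ² = (6−22.88)²/22.88 + (6−7.62)²/7.62 + (34−15.25)²/15.25 + (32−22.88)²/22.88 + (34−22.88)²/22.88 + (10−30.50)²/30.50 = 58.6776
df = 5
p-value (upper-tail) = 0.00000
At α=0.01: p < α → reject H₀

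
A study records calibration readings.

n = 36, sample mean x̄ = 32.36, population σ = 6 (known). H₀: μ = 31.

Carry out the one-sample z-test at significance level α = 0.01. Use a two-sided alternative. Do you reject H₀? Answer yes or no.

SE = σ/√n = 6/√36 = 1.0000
z = (x̄−μ₀)/SE = (32.36−31)/1.0000 = 1.3600
p-value (two-sided) = 0.17383
At α=0.01: p ≥ α → fail to reject H₀

reject H₀: no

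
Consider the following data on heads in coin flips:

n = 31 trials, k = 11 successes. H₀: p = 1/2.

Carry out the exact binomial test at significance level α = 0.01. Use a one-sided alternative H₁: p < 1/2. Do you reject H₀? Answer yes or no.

reject H₀: no

Exact binomial: n=31, k=11, p₀=1/2=0.5000
P(X≤11) from Σ C(n,i)·p₀^i·(1−p₀)^(n−i)
p-value (one-sided, H₁ less) = 0.07481
At α=0.01: p ≥ α → fail to reject H₀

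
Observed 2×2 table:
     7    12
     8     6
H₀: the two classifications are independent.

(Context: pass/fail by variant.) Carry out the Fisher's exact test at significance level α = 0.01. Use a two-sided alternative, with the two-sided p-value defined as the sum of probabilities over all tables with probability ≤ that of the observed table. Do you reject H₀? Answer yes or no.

Margins: r₁=19, r₂=14, c₁=15, c₂=18, n=33
p_obs = C(19,7)·C(14,8)/C(33,15); sum pmf over tables with pmf ≤ p_obs
p-value (two-sided) = 0.30411
At α=0.01: p ≥ α → fail to reject H₀

reject H₀: no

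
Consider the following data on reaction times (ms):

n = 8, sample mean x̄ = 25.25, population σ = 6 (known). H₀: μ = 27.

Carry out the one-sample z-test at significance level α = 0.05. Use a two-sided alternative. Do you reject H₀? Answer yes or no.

SE = σ/√n = 6/√8 = 2.1213
z = (x̄−μ₀)/SE = (25.25−27)/2.1213 = -0.8250
p-value (two-sided) = 0.40940
At α=0.05: p ≥ α → fail to reject H₀

reject H₀: no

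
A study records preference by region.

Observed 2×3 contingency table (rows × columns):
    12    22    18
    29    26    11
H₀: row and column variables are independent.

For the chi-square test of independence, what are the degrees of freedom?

degrees of freedom = 2

df = (r−1)(c−1) = (2−1)·(3−1) = 2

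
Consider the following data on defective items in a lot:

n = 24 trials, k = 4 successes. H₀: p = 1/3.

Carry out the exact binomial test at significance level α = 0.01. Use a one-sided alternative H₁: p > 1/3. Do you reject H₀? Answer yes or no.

Exact binomial: n=24, k=4, p₀=1/3=0.3333
P(X≥4) from Σ C(n,i)·p₀^i·(1−p₀)^(n−i)
p-value (one-sided, H₁ greater) = 0.98010
At α=0.01: p ≥ α → fail to reject H₀

reject H₀: no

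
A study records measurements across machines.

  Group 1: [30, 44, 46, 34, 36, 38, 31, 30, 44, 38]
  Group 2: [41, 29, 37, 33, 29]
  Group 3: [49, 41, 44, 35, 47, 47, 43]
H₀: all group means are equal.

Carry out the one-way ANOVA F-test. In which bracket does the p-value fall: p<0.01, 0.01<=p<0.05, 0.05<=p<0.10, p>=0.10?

p-value bracket: 0.01<=p<0.05

Group means [37.10, 33.80, 43.71], grand mean 38.455
SSB = Σnᵢ(x̄ᵢ−x̄)² = 320.326; SSW = ΣΣ(x−x̄ᵢ)² = 567.129
MSB = 320.326/2 = 160.1630; MSW = 567.129/19 = 29.8489
F = MSB/MSW = 5.3658
df = (2, 19)
p-value (upper-tail) = 0.01421
→ bracket: 0.01<=p<0.05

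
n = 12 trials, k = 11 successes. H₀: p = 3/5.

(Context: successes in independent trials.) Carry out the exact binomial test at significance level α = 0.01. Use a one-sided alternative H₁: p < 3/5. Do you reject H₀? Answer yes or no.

reject H₀: no

Exact binomial: n=12, k=11, p₀=3/5=0.6000
P(X≤11) from Σ C(n,i)·p₀^i·(1−p₀)^(n−i)
p-value (one-sided, H₁ less) = 0.99782
At α=0.01: p ≥ α → fail to reject H₀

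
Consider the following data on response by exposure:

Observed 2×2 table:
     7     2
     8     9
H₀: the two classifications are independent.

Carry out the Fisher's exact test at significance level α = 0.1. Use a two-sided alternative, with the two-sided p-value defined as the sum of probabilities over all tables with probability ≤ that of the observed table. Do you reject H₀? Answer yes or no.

Margins: r₁=9, r₂=17, c₁=15, c₂=11, n=26
p_obs = C(9,7)·C(17,8)/C(26,15); sum pmf over tables with pmf ≤ p_obs
p-value (two-sided) = 0.21670
At α=0.1: p ≥ α → fail to reject H₀

reject H₀: no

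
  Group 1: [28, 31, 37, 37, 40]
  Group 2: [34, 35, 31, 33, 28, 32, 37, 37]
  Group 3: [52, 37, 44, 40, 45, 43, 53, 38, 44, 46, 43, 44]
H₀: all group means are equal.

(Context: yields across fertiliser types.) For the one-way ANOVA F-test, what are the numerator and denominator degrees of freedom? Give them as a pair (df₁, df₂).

k = 3 groups, N = 25 total
df = (k−1, N−k) = (3−1, 25−3) = (2, 22)

degrees of freedom = [2, 22]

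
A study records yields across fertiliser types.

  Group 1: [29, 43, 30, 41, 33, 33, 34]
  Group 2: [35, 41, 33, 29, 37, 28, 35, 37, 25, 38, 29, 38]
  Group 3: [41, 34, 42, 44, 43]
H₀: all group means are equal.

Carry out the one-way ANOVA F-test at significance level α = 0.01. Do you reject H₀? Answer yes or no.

Group means [34.71, 33.75, 40.80], grand mean 35.500
SSB = Σnᵢ(x̄ᵢ−x̄)² = 181.521; SSW = ΣΣ(x−x̄ᵢ)² = 500.479
MSB = 181.521/2 = 90.7607; MSW = 500.479/21 = 23.8323
F = MSB/MSW = 3.8083
df = (2, 21)
p-value (upper-tail) = 0.03880
At α=0.01: p ≥ α → fail to reject H₀

reject H₀: no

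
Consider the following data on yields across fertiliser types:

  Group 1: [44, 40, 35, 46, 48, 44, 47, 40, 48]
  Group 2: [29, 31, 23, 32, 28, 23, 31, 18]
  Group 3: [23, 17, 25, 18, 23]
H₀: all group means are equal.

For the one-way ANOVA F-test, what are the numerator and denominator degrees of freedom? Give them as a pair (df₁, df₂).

k = 3 groups, N = 22 total
df = (k−1, N−k) = (3−1, 22−3) = (2, 19)

degrees of freedom = [2, 19]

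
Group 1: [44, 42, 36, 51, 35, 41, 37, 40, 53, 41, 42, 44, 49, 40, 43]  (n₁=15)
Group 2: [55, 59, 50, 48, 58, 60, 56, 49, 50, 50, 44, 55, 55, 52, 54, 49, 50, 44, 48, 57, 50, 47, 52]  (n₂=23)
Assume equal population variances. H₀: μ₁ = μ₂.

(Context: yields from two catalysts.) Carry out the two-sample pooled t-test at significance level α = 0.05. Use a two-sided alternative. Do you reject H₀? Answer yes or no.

x̄₁=42.533, s₁=5.181, n₁=15
x̄₂=51.826, s₂=4.489, n₂=23
s_p² = [14·5.181² + 22·4.489²]/36 = 22.7510
SE = √(s_p²·(1/15+1/23)) = 1.5830
t = (42.533−51.826)/1.5830 = -5.8703
df = 36
p-value (two-sided) = 0.00000
At α=0.05: p < α → reject H₀

reject H₀: yes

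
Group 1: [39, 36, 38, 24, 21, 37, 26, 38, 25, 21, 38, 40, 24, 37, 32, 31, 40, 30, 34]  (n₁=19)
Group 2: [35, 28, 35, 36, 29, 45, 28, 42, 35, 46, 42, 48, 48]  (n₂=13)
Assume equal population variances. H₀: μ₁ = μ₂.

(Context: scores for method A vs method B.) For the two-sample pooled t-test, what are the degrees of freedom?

degrees of freedom = 30

df = n₁ + n₂ − 2 = 19 + 13 − 2 = 30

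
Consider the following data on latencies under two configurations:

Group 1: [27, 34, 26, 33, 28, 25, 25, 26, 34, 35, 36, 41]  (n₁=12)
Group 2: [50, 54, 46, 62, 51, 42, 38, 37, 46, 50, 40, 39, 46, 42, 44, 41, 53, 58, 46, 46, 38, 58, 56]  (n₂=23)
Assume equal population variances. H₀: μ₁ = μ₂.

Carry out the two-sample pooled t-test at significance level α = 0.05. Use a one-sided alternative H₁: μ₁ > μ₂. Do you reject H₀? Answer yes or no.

reject H₀: no

x̄₁=30.833, s₁=5.306, n₁=12
x̄₂=47.087, s₂=7.204, n₂=23
s_p² = [11·5.306² + 22·7.204²]/33 = 43.9846
SE = √(s_p²·(1/12+1/23)) = 2.3617
t = (30.833−47.087)/2.3617 = -6.8821
df = 33
p-value (one-sided, H₁ greater) = 1.00000
At α=0.05: p ≥ α → fail to reject H₀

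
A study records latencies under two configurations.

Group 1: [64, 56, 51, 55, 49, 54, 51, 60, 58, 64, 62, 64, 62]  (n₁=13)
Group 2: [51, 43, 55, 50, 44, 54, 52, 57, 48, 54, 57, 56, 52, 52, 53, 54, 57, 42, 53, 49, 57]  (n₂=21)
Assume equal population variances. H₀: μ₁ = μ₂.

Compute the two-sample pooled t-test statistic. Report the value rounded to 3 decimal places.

x̄₁=57.692, s₁=5.407, n₁=13
x̄₂=51.905, s₂=4.549, n₂=21
s_p² = [12·5.407² + 20·4.549²]/32 = 23.8931
SE = √(s_p²·(1/13+1/21)) = 1.7250
t = (57.692−51.905)/1.7250 = 3.3551
df = 32

test statistic = 3.355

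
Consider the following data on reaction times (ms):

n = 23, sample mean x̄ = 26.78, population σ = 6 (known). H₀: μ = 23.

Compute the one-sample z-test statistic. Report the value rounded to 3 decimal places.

SE = σ/√n = 6/√23 = 1.2511
z = (x̄−μ₀)/SE = (26.78−23)/1.2511 = 3.0214

test statistic = 3.021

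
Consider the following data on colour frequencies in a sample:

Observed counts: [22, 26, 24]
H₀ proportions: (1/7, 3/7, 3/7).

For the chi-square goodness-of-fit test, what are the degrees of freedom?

df = k − 1 = 3 − 1 = 2

degrees of freedom = 2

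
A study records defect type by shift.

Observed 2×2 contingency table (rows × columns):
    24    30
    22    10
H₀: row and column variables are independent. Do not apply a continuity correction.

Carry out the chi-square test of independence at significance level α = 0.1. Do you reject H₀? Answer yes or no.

Row totals [54, 32], col totals [46, 40], n=86
χ² = (24−28.88)²/28.88 + (30−25.12)²/25.12 + (22−17.12)²/17.12 + (10−14.88)²/14.88 = 4.7713
df = 1
p-value (upper-tail) = 0.02894
At α=0.1: p < α → reject H₀

reject H₀: yes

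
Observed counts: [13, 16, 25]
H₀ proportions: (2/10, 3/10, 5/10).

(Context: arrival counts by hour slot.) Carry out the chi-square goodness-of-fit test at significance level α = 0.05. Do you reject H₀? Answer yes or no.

reject H₀: no

n = 54; E_i = n·p_i = [10.80, 16.20, 27.00]
χ² = (13−10.80)²/10.80 + (16−16.20)²/16.20 + (25−27.00)²/27.00 = 0.5988
df = 2
p-value (upper-tail) = 0.74128
At α=0.05: p ≥ α → fail to reject H₀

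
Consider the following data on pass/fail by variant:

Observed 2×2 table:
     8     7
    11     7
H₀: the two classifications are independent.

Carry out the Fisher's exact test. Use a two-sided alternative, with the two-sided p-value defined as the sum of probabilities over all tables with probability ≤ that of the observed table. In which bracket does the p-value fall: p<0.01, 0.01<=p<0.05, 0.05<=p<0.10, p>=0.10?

Margins: r₁=15, r₂=18, c₁=19, c₂=14, n=33
p_obs = C(15,8)·C(18,11)/C(33,19); sum pmf over tables with pmf ≤ p_obs
p-value (two-sided) = 0.73253
→ bracket: p>=0.10

p-value bracket: p>=0.10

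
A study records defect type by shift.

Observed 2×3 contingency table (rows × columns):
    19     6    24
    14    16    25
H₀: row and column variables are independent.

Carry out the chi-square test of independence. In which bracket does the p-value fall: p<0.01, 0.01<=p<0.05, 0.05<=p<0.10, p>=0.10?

Row totals [49, 55], col totals [33, 22, 49], n=104
χ² = (19−15.55)²/15.55 + (6−10.37)²/10.37 + (24−23.09)²/23.09 + (14−17.45)²/17.45 + (16−11.63)²/11.63 + (25−25.91)²/25.91 = 4.9939
df = 2
p-value (upper-tail) = 0.08234
→ bracket: 0.05<=p<0.10

p-value bracket: 0.05<=p<0.10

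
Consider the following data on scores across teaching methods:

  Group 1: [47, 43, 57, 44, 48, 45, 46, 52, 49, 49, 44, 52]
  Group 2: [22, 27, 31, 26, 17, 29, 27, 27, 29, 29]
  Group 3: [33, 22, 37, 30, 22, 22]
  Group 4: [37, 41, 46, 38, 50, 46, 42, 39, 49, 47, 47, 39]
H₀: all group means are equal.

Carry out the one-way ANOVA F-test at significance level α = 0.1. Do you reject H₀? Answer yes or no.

Group means [48.00, 26.40, 27.67, 43.42], grand mean 38.175
SSB = Σnᵢ(x̄ᵢ−x̄)² = 3537.125; SSW = ΣΣ(x−x̄ᵢ)² = 784.650
MSB = 3537.125/3 = 1179.0417; MSW = 784.650/36 = 21.7958
F = MSB/MSW = 54.0948
df = (3, 36)
p-value (upper-tail) = 0.00000
At α=0.1: p < α → reject H₀

reject H₀: yes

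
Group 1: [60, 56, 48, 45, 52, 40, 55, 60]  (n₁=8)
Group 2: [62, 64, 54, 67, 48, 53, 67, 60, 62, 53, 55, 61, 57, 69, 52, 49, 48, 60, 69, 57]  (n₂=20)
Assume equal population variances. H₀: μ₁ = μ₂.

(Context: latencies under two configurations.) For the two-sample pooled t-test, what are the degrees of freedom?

df = n₁ + n₂ − 2 = 8 + 20 − 2 = 26

degrees of freedom = 26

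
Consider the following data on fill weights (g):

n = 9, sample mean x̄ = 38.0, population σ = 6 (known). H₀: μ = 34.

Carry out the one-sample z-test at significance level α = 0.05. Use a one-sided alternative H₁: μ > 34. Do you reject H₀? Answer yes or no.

SE = σ/√n = 6/√9 = 2.0000
z = (x̄−μ₀)/SE = (38.0−34)/2.0000 = 2.0000
p-value (one-sided, H₁ greater) = 0.02275
At α=0.05: p < α → reject H₀

reject H₀: yes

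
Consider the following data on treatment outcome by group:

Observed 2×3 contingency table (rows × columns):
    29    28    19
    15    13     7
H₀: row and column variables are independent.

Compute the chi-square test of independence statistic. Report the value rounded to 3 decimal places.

test statistic = 0.390

Row totals [76, 35], col totals [44, 41, 26], n=111
χ² = (29−30.13)²/30.13 + (28−28.07)²/28.07 + (19−17.80)²/17.80 + (15−13.87)²/13.87 + (13−12.93)²/12.93 + (7−8.20)²/8.20 = 0.3899
df = 2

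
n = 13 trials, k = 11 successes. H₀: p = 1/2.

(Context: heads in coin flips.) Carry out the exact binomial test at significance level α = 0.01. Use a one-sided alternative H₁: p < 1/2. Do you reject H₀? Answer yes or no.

reject H₀: no

Exact binomial: n=13, k=11, p₀=1/2=0.5000
P(X≤11) from Σ C(n,i)·p₀^i·(1−p₀)^(n−i)
p-value (one-sided, H₁ less) = 0.99829
At α=0.01: p ≥ α → fail to reject H₀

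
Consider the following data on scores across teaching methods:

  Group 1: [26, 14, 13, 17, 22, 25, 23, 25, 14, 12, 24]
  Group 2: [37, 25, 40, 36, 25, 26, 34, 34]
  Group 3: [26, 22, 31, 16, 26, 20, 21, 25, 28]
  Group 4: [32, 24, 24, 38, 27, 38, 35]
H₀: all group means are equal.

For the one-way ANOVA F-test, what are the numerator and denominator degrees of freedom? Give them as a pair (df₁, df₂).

degrees of freedom = [3, 31]

k = 4 groups, N = 35 total
df = (k−1, N−k) = (4−1, 35−4) = (3, 31)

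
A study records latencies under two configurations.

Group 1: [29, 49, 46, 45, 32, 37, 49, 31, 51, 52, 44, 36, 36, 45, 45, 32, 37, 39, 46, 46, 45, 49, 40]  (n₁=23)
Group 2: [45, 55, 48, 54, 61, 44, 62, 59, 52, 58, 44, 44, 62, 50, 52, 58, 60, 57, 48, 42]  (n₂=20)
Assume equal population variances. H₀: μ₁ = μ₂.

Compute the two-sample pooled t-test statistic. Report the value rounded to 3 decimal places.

test statistic = -5.256

x̄₁=41.783, s₁=6.875, n₁=23
x̄₂=52.750, s₂=6.766, n₂=20
s_p² = [22·6.875² + 19·6.766²]/41 = 46.5771
SE = √(s_p²·(1/23+1/20)) = 2.0866
t = (41.783−52.750)/2.0866 = -5.2561
df = 41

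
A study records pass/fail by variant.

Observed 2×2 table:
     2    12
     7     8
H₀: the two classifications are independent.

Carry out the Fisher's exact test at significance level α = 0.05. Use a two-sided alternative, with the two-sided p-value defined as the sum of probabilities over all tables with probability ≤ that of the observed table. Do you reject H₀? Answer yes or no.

Margins: r₁=14, r₂=15, c₁=9, c₂=20, n=29
p_obs = C(14,2)·C(15,7)/C(29,9); sum pmf over tables with pmf ≤ p_obs
p-value (two-sided) = 0.10865
At α=0.05: p ≥ α → fail to reject H₀

reject H₀: no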